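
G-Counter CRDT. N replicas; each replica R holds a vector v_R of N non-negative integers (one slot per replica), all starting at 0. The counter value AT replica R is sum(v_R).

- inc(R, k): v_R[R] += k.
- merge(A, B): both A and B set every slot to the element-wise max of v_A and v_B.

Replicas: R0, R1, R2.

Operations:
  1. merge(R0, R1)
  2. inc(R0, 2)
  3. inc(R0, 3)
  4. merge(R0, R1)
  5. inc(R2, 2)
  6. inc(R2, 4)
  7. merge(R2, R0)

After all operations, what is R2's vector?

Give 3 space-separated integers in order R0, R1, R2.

Answer: 5 0 6

Derivation:
Op 1: merge R0<->R1 -> R0=(0,0,0) R1=(0,0,0)
Op 2: inc R0 by 2 -> R0=(2,0,0) value=2
Op 3: inc R0 by 3 -> R0=(5,0,0) value=5
Op 4: merge R0<->R1 -> R0=(5,0,0) R1=(5,0,0)
Op 5: inc R2 by 2 -> R2=(0,0,2) value=2
Op 6: inc R2 by 4 -> R2=(0,0,6) value=6
Op 7: merge R2<->R0 -> R2=(5,0,6) R0=(5,0,6)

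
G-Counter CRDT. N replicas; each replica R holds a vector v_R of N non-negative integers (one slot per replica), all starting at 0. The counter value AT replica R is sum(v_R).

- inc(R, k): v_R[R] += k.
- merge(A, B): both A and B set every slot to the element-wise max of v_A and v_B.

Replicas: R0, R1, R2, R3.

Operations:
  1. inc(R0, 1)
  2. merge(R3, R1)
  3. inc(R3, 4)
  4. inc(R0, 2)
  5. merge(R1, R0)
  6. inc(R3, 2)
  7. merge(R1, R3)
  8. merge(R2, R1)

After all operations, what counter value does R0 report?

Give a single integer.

Answer: 3

Derivation:
Op 1: inc R0 by 1 -> R0=(1,0,0,0) value=1
Op 2: merge R3<->R1 -> R3=(0,0,0,0) R1=(0,0,0,0)
Op 3: inc R3 by 4 -> R3=(0,0,0,4) value=4
Op 4: inc R0 by 2 -> R0=(3,0,0,0) value=3
Op 5: merge R1<->R0 -> R1=(3,0,0,0) R0=(3,0,0,0)
Op 6: inc R3 by 2 -> R3=(0,0,0,6) value=6
Op 7: merge R1<->R3 -> R1=(3,0,0,6) R3=(3,0,0,6)
Op 8: merge R2<->R1 -> R2=(3,0,0,6) R1=(3,0,0,6)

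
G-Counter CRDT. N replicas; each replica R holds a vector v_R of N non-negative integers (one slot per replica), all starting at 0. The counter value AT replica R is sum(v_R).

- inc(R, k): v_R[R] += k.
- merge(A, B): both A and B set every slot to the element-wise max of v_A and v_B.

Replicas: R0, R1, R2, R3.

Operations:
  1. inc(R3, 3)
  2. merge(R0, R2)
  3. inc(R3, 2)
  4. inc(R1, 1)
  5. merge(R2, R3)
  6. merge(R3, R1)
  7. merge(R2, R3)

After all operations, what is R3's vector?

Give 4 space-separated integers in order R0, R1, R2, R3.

Answer: 0 1 0 5

Derivation:
Op 1: inc R3 by 3 -> R3=(0,0,0,3) value=3
Op 2: merge R0<->R2 -> R0=(0,0,0,0) R2=(0,0,0,0)
Op 3: inc R3 by 2 -> R3=(0,0,0,5) value=5
Op 4: inc R1 by 1 -> R1=(0,1,0,0) value=1
Op 5: merge R2<->R3 -> R2=(0,0,0,5) R3=(0,0,0,5)
Op 6: merge R3<->R1 -> R3=(0,1,0,5) R1=(0,1,0,5)
Op 7: merge R2<->R3 -> R2=(0,1,0,5) R3=(0,1,0,5)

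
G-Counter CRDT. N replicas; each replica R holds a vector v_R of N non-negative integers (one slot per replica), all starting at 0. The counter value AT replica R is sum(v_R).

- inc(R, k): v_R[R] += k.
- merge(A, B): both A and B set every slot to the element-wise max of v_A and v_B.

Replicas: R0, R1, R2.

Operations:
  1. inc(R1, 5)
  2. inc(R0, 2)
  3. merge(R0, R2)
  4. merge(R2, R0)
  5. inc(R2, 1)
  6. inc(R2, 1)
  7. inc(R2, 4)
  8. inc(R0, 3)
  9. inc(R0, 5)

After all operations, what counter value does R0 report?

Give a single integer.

Op 1: inc R1 by 5 -> R1=(0,5,0) value=5
Op 2: inc R0 by 2 -> R0=(2,0,0) value=2
Op 3: merge R0<->R2 -> R0=(2,0,0) R2=(2,0,0)
Op 4: merge R2<->R0 -> R2=(2,0,0) R0=(2,0,0)
Op 5: inc R2 by 1 -> R2=(2,0,1) value=3
Op 6: inc R2 by 1 -> R2=(2,0,2) value=4
Op 7: inc R2 by 4 -> R2=(2,0,6) value=8
Op 8: inc R0 by 3 -> R0=(5,0,0) value=5
Op 9: inc R0 by 5 -> R0=(10,0,0) value=10

Answer: 10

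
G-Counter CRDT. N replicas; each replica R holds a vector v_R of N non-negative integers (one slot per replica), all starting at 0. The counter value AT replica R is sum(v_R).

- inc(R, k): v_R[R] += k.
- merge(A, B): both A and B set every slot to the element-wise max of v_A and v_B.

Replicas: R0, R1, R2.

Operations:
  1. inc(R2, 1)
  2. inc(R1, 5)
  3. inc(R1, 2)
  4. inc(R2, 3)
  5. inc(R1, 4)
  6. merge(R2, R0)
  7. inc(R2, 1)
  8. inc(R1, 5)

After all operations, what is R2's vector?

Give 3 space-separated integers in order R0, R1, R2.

Answer: 0 0 5

Derivation:
Op 1: inc R2 by 1 -> R2=(0,0,1) value=1
Op 2: inc R1 by 5 -> R1=(0,5,0) value=5
Op 3: inc R1 by 2 -> R1=(0,7,0) value=7
Op 4: inc R2 by 3 -> R2=(0,0,4) value=4
Op 5: inc R1 by 4 -> R1=(0,11,0) value=11
Op 6: merge R2<->R0 -> R2=(0,0,4) R0=(0,0,4)
Op 7: inc R2 by 1 -> R2=(0,0,5) value=5
Op 8: inc R1 by 5 -> R1=(0,16,0) value=16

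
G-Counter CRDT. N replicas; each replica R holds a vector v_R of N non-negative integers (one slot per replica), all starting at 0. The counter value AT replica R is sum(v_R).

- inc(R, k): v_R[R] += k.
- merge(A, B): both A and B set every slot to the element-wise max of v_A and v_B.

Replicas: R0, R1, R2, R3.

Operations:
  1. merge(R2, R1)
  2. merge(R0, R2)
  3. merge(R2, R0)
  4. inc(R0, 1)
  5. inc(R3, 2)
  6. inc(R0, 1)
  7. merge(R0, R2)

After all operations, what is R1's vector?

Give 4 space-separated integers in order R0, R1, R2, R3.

Op 1: merge R2<->R1 -> R2=(0,0,0,0) R1=(0,0,0,0)
Op 2: merge R0<->R2 -> R0=(0,0,0,0) R2=(0,0,0,0)
Op 3: merge R2<->R0 -> R2=(0,0,0,0) R0=(0,0,0,0)
Op 4: inc R0 by 1 -> R0=(1,0,0,0) value=1
Op 5: inc R3 by 2 -> R3=(0,0,0,2) value=2
Op 6: inc R0 by 1 -> R0=(2,0,0,0) value=2
Op 7: merge R0<->R2 -> R0=(2,0,0,0) R2=(2,0,0,0)

Answer: 0 0 0 0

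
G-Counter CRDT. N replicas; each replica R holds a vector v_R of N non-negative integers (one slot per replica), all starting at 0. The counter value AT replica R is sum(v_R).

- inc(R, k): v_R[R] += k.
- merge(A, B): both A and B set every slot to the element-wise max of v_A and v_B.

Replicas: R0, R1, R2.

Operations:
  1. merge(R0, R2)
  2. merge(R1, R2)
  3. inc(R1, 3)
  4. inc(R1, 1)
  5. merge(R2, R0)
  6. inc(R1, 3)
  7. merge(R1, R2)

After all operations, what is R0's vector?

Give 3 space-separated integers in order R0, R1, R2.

Answer: 0 0 0

Derivation:
Op 1: merge R0<->R2 -> R0=(0,0,0) R2=(0,0,0)
Op 2: merge R1<->R2 -> R1=(0,0,0) R2=(0,0,0)
Op 3: inc R1 by 3 -> R1=(0,3,0) value=3
Op 4: inc R1 by 1 -> R1=(0,4,0) value=4
Op 5: merge R2<->R0 -> R2=(0,0,0) R0=(0,0,0)
Op 6: inc R1 by 3 -> R1=(0,7,0) value=7
Op 7: merge R1<->R2 -> R1=(0,7,0) R2=(0,7,0)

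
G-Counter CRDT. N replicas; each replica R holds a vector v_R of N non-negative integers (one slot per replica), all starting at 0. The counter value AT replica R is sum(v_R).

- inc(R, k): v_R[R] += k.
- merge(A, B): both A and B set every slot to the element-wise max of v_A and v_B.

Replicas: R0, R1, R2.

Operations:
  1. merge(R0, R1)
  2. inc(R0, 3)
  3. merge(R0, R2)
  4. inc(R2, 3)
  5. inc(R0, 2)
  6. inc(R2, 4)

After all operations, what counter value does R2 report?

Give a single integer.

Answer: 10

Derivation:
Op 1: merge R0<->R1 -> R0=(0,0,0) R1=(0,0,0)
Op 2: inc R0 by 3 -> R0=(3,0,0) value=3
Op 3: merge R0<->R2 -> R0=(3,0,0) R2=(3,0,0)
Op 4: inc R2 by 3 -> R2=(3,0,3) value=6
Op 5: inc R0 by 2 -> R0=(5,0,0) value=5
Op 6: inc R2 by 4 -> R2=(3,0,7) value=10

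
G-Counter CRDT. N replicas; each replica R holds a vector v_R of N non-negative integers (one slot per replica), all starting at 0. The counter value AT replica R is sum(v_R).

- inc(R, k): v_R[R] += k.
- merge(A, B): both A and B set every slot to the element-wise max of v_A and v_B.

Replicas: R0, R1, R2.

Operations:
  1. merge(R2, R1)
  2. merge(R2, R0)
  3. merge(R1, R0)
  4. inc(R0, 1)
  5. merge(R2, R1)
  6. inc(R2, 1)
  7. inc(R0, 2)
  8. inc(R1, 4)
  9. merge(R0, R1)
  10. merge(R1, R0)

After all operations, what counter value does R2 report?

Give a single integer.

Op 1: merge R2<->R1 -> R2=(0,0,0) R1=(0,0,0)
Op 2: merge R2<->R0 -> R2=(0,0,0) R0=(0,0,0)
Op 3: merge R1<->R0 -> R1=(0,0,0) R0=(0,0,0)
Op 4: inc R0 by 1 -> R0=(1,0,0) value=1
Op 5: merge R2<->R1 -> R2=(0,0,0) R1=(0,0,0)
Op 6: inc R2 by 1 -> R2=(0,0,1) value=1
Op 7: inc R0 by 2 -> R0=(3,0,0) value=3
Op 8: inc R1 by 4 -> R1=(0,4,0) value=4
Op 9: merge R0<->R1 -> R0=(3,4,0) R1=(3,4,0)
Op 10: merge R1<->R0 -> R1=(3,4,0) R0=(3,4,0)

Answer: 1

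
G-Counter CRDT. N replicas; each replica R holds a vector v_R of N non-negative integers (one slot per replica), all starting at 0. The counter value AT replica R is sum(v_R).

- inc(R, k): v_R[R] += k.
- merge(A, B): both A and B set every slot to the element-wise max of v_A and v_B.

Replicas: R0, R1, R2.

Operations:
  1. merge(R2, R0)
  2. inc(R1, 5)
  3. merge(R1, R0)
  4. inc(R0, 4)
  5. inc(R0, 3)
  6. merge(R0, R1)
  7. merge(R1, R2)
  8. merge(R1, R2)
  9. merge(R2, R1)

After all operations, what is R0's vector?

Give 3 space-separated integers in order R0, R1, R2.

Op 1: merge R2<->R0 -> R2=(0,0,0) R0=(0,0,0)
Op 2: inc R1 by 5 -> R1=(0,5,0) value=5
Op 3: merge R1<->R0 -> R1=(0,5,0) R0=(0,5,0)
Op 4: inc R0 by 4 -> R0=(4,5,0) value=9
Op 5: inc R0 by 3 -> R0=(7,5,0) value=12
Op 6: merge R0<->R1 -> R0=(7,5,0) R1=(7,5,0)
Op 7: merge R1<->R2 -> R1=(7,5,0) R2=(7,5,0)
Op 8: merge R1<->R2 -> R1=(7,5,0) R2=(7,5,0)
Op 9: merge R2<->R1 -> R2=(7,5,0) R1=(7,5,0)

Answer: 7 5 0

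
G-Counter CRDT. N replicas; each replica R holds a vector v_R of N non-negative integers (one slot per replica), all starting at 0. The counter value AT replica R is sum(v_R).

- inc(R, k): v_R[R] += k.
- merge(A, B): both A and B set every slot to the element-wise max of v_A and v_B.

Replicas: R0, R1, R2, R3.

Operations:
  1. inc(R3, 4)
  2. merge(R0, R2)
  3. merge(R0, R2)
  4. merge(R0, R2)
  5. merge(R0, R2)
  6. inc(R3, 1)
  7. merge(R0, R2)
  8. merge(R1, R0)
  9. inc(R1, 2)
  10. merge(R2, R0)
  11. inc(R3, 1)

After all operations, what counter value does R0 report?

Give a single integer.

Op 1: inc R3 by 4 -> R3=(0,0,0,4) value=4
Op 2: merge R0<->R2 -> R0=(0,0,0,0) R2=(0,0,0,0)
Op 3: merge R0<->R2 -> R0=(0,0,0,0) R2=(0,0,0,0)
Op 4: merge R0<->R2 -> R0=(0,0,0,0) R2=(0,0,0,0)
Op 5: merge R0<->R2 -> R0=(0,0,0,0) R2=(0,0,0,0)
Op 6: inc R3 by 1 -> R3=(0,0,0,5) value=5
Op 7: merge R0<->R2 -> R0=(0,0,0,0) R2=(0,0,0,0)
Op 8: merge R1<->R0 -> R1=(0,0,0,0) R0=(0,0,0,0)
Op 9: inc R1 by 2 -> R1=(0,2,0,0) value=2
Op 10: merge R2<->R0 -> R2=(0,0,0,0) R0=(0,0,0,0)
Op 11: inc R3 by 1 -> R3=(0,0,0,6) value=6

Answer: 0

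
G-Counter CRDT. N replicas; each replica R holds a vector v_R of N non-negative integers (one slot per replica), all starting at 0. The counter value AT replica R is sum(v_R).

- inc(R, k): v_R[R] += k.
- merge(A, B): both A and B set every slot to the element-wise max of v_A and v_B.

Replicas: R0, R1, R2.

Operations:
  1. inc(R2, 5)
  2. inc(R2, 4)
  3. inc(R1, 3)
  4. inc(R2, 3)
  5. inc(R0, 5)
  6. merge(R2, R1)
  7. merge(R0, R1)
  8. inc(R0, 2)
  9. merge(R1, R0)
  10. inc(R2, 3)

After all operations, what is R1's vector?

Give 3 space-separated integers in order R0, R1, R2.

Op 1: inc R2 by 5 -> R2=(0,0,5) value=5
Op 2: inc R2 by 4 -> R2=(0,0,9) value=9
Op 3: inc R1 by 3 -> R1=(0,3,0) value=3
Op 4: inc R2 by 3 -> R2=(0,0,12) value=12
Op 5: inc R0 by 5 -> R0=(5,0,0) value=5
Op 6: merge R2<->R1 -> R2=(0,3,12) R1=(0,3,12)
Op 7: merge R0<->R1 -> R0=(5,3,12) R1=(5,3,12)
Op 8: inc R0 by 2 -> R0=(7,3,12) value=22
Op 9: merge R1<->R0 -> R1=(7,3,12) R0=(7,3,12)
Op 10: inc R2 by 3 -> R2=(0,3,15) value=18

Answer: 7 3 12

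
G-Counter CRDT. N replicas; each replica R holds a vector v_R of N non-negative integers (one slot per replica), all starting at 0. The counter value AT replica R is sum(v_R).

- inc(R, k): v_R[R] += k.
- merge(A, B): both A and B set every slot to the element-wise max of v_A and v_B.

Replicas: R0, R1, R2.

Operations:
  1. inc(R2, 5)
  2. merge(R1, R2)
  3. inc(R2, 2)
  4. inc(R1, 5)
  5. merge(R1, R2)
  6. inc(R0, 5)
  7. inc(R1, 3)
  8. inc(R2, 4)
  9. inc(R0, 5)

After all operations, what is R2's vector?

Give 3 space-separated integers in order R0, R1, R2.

Op 1: inc R2 by 5 -> R2=(0,0,5) value=5
Op 2: merge R1<->R2 -> R1=(0,0,5) R2=(0,0,5)
Op 3: inc R2 by 2 -> R2=(0,0,7) value=7
Op 4: inc R1 by 5 -> R1=(0,5,5) value=10
Op 5: merge R1<->R2 -> R1=(0,5,7) R2=(0,5,7)
Op 6: inc R0 by 5 -> R0=(5,0,0) value=5
Op 7: inc R1 by 3 -> R1=(0,8,7) value=15
Op 8: inc R2 by 4 -> R2=(0,5,11) value=16
Op 9: inc R0 by 5 -> R0=(10,0,0) value=10

Answer: 0 5 11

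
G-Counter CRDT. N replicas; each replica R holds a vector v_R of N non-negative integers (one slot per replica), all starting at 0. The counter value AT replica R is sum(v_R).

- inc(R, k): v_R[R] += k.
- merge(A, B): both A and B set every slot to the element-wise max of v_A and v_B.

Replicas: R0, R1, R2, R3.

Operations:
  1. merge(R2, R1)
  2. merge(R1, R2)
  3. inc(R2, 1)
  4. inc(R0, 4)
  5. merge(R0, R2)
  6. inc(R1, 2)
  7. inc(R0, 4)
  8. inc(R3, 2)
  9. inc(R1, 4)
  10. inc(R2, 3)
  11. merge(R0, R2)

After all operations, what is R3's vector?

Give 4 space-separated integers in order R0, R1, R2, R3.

Answer: 0 0 0 2

Derivation:
Op 1: merge R2<->R1 -> R2=(0,0,0,0) R1=(0,0,0,0)
Op 2: merge R1<->R2 -> R1=(0,0,0,0) R2=(0,0,0,0)
Op 3: inc R2 by 1 -> R2=(0,0,1,0) value=1
Op 4: inc R0 by 4 -> R0=(4,0,0,0) value=4
Op 5: merge R0<->R2 -> R0=(4,0,1,0) R2=(4,0,1,0)
Op 6: inc R1 by 2 -> R1=(0,2,0,0) value=2
Op 7: inc R0 by 4 -> R0=(8,0,1,0) value=9
Op 8: inc R3 by 2 -> R3=(0,0,0,2) value=2
Op 9: inc R1 by 4 -> R1=(0,6,0,0) value=6
Op 10: inc R2 by 3 -> R2=(4,0,4,0) value=8
Op 11: merge R0<->R2 -> R0=(8,0,4,0) R2=(8,0,4,0)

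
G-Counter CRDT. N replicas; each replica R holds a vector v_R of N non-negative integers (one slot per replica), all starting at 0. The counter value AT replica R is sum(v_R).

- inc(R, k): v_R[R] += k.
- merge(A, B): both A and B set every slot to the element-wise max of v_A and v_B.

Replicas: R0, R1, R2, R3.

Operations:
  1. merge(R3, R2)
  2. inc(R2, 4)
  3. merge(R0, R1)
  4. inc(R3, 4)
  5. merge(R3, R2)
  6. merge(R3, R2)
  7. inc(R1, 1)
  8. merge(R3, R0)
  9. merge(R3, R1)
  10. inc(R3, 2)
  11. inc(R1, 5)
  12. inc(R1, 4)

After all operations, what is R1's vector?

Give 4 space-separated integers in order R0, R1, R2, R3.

Op 1: merge R3<->R2 -> R3=(0,0,0,0) R2=(0,0,0,0)
Op 2: inc R2 by 4 -> R2=(0,0,4,0) value=4
Op 3: merge R0<->R1 -> R0=(0,0,0,0) R1=(0,0,0,0)
Op 4: inc R3 by 4 -> R3=(0,0,0,4) value=4
Op 5: merge R3<->R2 -> R3=(0,0,4,4) R2=(0,0,4,4)
Op 6: merge R3<->R2 -> R3=(0,0,4,4) R2=(0,0,4,4)
Op 7: inc R1 by 1 -> R1=(0,1,0,0) value=1
Op 8: merge R3<->R0 -> R3=(0,0,4,4) R0=(0,0,4,4)
Op 9: merge R3<->R1 -> R3=(0,1,4,4) R1=(0,1,4,4)
Op 10: inc R3 by 2 -> R3=(0,1,4,6) value=11
Op 11: inc R1 by 5 -> R1=(0,6,4,4) value=14
Op 12: inc R1 by 4 -> R1=(0,10,4,4) value=18

Answer: 0 10 4 4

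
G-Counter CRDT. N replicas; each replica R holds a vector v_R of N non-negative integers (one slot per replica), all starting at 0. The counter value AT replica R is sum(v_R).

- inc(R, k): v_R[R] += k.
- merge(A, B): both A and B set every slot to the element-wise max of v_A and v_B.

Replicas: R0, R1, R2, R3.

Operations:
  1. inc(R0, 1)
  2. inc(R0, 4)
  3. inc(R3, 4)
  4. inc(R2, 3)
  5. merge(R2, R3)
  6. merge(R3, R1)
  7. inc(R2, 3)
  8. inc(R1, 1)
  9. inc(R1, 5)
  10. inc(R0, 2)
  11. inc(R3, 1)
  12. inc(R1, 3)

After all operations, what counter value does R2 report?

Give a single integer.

Op 1: inc R0 by 1 -> R0=(1,0,0,0) value=1
Op 2: inc R0 by 4 -> R0=(5,0,0,0) value=5
Op 3: inc R3 by 4 -> R3=(0,0,0,4) value=4
Op 4: inc R2 by 3 -> R2=(0,0,3,0) value=3
Op 5: merge R2<->R3 -> R2=(0,0,3,4) R3=(0,0,3,4)
Op 6: merge R3<->R1 -> R3=(0,0,3,4) R1=(0,0,3,4)
Op 7: inc R2 by 3 -> R2=(0,0,6,4) value=10
Op 8: inc R1 by 1 -> R1=(0,1,3,4) value=8
Op 9: inc R1 by 5 -> R1=(0,6,3,4) value=13
Op 10: inc R0 by 2 -> R0=(7,0,0,0) value=7
Op 11: inc R3 by 1 -> R3=(0,0,3,5) value=8
Op 12: inc R1 by 3 -> R1=(0,9,3,4) value=16

Answer: 10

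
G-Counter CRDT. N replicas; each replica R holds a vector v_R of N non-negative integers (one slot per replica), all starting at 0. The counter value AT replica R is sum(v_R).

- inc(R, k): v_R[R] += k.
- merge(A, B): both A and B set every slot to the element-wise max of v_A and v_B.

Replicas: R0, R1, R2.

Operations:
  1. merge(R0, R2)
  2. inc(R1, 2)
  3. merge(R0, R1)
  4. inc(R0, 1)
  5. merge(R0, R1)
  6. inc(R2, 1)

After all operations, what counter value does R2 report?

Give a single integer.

Op 1: merge R0<->R2 -> R0=(0,0,0) R2=(0,0,0)
Op 2: inc R1 by 2 -> R1=(0,2,0) value=2
Op 3: merge R0<->R1 -> R0=(0,2,0) R1=(0,2,0)
Op 4: inc R0 by 1 -> R0=(1,2,0) value=3
Op 5: merge R0<->R1 -> R0=(1,2,0) R1=(1,2,0)
Op 6: inc R2 by 1 -> R2=(0,0,1) value=1

Answer: 1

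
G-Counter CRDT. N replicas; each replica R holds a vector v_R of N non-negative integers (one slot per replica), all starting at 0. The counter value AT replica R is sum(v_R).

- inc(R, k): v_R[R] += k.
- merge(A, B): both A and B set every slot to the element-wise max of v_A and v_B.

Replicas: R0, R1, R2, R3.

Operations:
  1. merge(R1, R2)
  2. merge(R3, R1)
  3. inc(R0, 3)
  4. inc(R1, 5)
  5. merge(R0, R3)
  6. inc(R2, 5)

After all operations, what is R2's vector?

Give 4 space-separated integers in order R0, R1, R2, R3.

Op 1: merge R1<->R2 -> R1=(0,0,0,0) R2=(0,0,0,0)
Op 2: merge R3<->R1 -> R3=(0,0,0,0) R1=(0,0,0,0)
Op 3: inc R0 by 3 -> R0=(3,0,0,0) value=3
Op 4: inc R1 by 5 -> R1=(0,5,0,0) value=5
Op 5: merge R0<->R3 -> R0=(3,0,0,0) R3=(3,0,0,0)
Op 6: inc R2 by 5 -> R2=(0,0,5,0) value=5

Answer: 0 0 5 0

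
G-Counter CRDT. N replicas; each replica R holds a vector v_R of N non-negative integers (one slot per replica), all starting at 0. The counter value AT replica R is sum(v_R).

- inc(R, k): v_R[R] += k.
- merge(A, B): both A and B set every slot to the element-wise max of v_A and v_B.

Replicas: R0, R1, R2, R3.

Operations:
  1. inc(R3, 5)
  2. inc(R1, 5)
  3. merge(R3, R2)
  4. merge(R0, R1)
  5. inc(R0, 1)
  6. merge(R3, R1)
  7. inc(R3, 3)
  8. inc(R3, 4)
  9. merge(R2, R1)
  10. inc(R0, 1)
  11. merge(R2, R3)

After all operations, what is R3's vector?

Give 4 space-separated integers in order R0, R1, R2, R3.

Answer: 0 5 0 12

Derivation:
Op 1: inc R3 by 5 -> R3=(0,0,0,5) value=5
Op 2: inc R1 by 5 -> R1=(0,5,0,0) value=5
Op 3: merge R3<->R2 -> R3=(0,0,0,5) R2=(0,0,0,5)
Op 4: merge R0<->R1 -> R0=(0,5,0,0) R1=(0,5,0,0)
Op 5: inc R0 by 1 -> R0=(1,5,0,0) value=6
Op 6: merge R3<->R1 -> R3=(0,5,0,5) R1=(0,5,0,5)
Op 7: inc R3 by 3 -> R3=(0,5,0,8) value=13
Op 8: inc R3 by 4 -> R3=(0,5,0,12) value=17
Op 9: merge R2<->R1 -> R2=(0,5,0,5) R1=(0,5,0,5)
Op 10: inc R0 by 1 -> R0=(2,5,0,0) value=7
Op 11: merge R2<->R3 -> R2=(0,5,0,12) R3=(0,5,0,12)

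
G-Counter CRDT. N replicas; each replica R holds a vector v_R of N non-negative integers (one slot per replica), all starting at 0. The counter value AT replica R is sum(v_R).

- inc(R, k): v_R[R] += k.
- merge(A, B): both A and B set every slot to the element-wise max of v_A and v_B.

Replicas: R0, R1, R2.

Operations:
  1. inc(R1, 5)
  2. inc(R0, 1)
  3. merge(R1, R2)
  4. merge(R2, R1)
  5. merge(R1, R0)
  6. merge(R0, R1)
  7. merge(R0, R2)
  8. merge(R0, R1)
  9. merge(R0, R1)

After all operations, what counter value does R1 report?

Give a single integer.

Op 1: inc R1 by 5 -> R1=(0,5,0) value=5
Op 2: inc R0 by 1 -> R0=(1,0,0) value=1
Op 3: merge R1<->R2 -> R1=(0,5,0) R2=(0,5,0)
Op 4: merge R2<->R1 -> R2=(0,5,0) R1=(0,5,0)
Op 5: merge R1<->R0 -> R1=(1,5,0) R0=(1,5,0)
Op 6: merge R0<->R1 -> R0=(1,5,0) R1=(1,5,0)
Op 7: merge R0<->R2 -> R0=(1,5,0) R2=(1,5,0)
Op 8: merge R0<->R1 -> R0=(1,5,0) R1=(1,5,0)
Op 9: merge R0<->R1 -> R0=(1,5,0) R1=(1,5,0)

Answer: 6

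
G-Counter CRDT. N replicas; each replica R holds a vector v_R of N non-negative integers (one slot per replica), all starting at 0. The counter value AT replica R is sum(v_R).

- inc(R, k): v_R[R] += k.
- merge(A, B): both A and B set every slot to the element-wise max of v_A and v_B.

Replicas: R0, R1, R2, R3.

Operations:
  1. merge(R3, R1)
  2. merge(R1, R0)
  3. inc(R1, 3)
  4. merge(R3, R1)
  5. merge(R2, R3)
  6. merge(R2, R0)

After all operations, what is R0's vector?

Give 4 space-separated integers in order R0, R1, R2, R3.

Answer: 0 3 0 0

Derivation:
Op 1: merge R3<->R1 -> R3=(0,0,0,0) R1=(0,0,0,0)
Op 2: merge R1<->R0 -> R1=(0,0,0,0) R0=(0,0,0,0)
Op 3: inc R1 by 3 -> R1=(0,3,0,0) value=3
Op 4: merge R3<->R1 -> R3=(0,3,0,0) R1=(0,3,0,0)
Op 5: merge R2<->R3 -> R2=(0,3,0,0) R3=(0,3,0,0)
Op 6: merge R2<->R0 -> R2=(0,3,0,0) R0=(0,3,0,0)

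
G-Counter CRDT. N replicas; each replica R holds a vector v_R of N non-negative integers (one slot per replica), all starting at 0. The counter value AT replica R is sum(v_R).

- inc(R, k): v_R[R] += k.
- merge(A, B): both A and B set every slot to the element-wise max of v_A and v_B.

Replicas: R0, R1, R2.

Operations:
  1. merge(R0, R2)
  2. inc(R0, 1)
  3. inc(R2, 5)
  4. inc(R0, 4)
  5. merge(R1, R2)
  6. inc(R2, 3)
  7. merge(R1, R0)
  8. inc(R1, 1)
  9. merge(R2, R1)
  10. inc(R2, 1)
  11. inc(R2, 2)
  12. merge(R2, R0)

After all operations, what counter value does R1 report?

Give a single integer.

Op 1: merge R0<->R2 -> R0=(0,0,0) R2=(0,0,0)
Op 2: inc R0 by 1 -> R0=(1,0,0) value=1
Op 3: inc R2 by 5 -> R2=(0,0,5) value=5
Op 4: inc R0 by 4 -> R0=(5,0,0) value=5
Op 5: merge R1<->R2 -> R1=(0,0,5) R2=(0,0,5)
Op 6: inc R2 by 3 -> R2=(0,0,8) value=8
Op 7: merge R1<->R0 -> R1=(5,0,5) R0=(5,0,5)
Op 8: inc R1 by 1 -> R1=(5,1,5) value=11
Op 9: merge R2<->R1 -> R2=(5,1,8) R1=(5,1,8)
Op 10: inc R2 by 1 -> R2=(5,1,9) value=15
Op 11: inc R2 by 2 -> R2=(5,1,11) value=17
Op 12: merge R2<->R0 -> R2=(5,1,11) R0=(5,1,11)

Answer: 14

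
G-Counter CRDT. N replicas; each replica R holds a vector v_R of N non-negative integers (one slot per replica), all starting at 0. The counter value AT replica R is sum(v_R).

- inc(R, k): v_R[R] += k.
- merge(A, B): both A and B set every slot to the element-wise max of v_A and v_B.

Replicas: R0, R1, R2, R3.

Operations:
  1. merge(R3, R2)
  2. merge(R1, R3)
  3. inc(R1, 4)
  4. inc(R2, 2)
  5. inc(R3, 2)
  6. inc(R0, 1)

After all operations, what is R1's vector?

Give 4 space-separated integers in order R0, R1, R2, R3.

Op 1: merge R3<->R2 -> R3=(0,0,0,0) R2=(0,0,0,0)
Op 2: merge R1<->R3 -> R1=(0,0,0,0) R3=(0,0,0,0)
Op 3: inc R1 by 4 -> R1=(0,4,0,0) value=4
Op 4: inc R2 by 2 -> R2=(0,0,2,0) value=2
Op 5: inc R3 by 2 -> R3=(0,0,0,2) value=2
Op 6: inc R0 by 1 -> R0=(1,0,0,0) value=1

Answer: 0 4 0 0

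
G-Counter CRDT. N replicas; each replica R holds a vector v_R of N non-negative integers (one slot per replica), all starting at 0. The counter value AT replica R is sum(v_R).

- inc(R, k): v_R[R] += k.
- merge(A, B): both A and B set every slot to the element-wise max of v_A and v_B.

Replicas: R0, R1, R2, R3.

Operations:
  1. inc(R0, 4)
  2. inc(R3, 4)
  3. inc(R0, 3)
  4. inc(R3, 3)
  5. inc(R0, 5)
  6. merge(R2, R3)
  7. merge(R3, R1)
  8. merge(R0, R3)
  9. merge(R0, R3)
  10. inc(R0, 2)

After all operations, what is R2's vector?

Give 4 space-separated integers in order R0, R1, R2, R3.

Answer: 0 0 0 7

Derivation:
Op 1: inc R0 by 4 -> R0=(4,0,0,0) value=4
Op 2: inc R3 by 4 -> R3=(0,0,0,4) value=4
Op 3: inc R0 by 3 -> R0=(7,0,0,0) value=7
Op 4: inc R3 by 3 -> R3=(0,0,0,7) value=7
Op 5: inc R0 by 5 -> R0=(12,0,0,0) value=12
Op 6: merge R2<->R3 -> R2=(0,0,0,7) R3=(0,0,0,7)
Op 7: merge R3<->R1 -> R3=(0,0,0,7) R1=(0,0,0,7)
Op 8: merge R0<->R3 -> R0=(12,0,0,7) R3=(12,0,0,7)
Op 9: merge R0<->R3 -> R0=(12,0,0,7) R3=(12,0,0,7)
Op 10: inc R0 by 2 -> R0=(14,0,0,7) value=21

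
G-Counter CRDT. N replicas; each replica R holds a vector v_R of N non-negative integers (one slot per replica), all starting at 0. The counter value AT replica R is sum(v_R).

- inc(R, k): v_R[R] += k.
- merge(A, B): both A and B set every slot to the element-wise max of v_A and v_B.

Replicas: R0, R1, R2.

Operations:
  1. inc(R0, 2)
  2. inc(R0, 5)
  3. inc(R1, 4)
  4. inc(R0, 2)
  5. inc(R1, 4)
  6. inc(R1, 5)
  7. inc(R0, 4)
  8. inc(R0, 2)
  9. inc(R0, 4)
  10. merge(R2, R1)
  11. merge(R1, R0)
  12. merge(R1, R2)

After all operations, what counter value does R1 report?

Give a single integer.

Op 1: inc R0 by 2 -> R0=(2,0,0) value=2
Op 2: inc R0 by 5 -> R0=(7,0,0) value=7
Op 3: inc R1 by 4 -> R1=(0,4,0) value=4
Op 4: inc R0 by 2 -> R0=(9,0,0) value=9
Op 5: inc R1 by 4 -> R1=(0,8,0) value=8
Op 6: inc R1 by 5 -> R1=(0,13,0) value=13
Op 7: inc R0 by 4 -> R0=(13,0,0) value=13
Op 8: inc R0 by 2 -> R0=(15,0,0) value=15
Op 9: inc R0 by 4 -> R0=(19,0,0) value=19
Op 10: merge R2<->R1 -> R2=(0,13,0) R1=(0,13,0)
Op 11: merge R1<->R0 -> R1=(19,13,0) R0=(19,13,0)
Op 12: merge R1<->R2 -> R1=(19,13,0) R2=(19,13,0)

Answer: 32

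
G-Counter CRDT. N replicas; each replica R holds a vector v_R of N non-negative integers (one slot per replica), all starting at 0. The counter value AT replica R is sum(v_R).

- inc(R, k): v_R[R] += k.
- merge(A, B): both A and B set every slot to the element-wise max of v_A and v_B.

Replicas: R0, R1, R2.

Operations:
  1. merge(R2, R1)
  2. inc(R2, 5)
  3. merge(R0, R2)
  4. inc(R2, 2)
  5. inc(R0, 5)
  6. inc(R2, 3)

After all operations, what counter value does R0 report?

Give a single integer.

Op 1: merge R2<->R1 -> R2=(0,0,0) R1=(0,0,0)
Op 2: inc R2 by 5 -> R2=(0,0,5) value=5
Op 3: merge R0<->R2 -> R0=(0,0,5) R2=(0,0,5)
Op 4: inc R2 by 2 -> R2=(0,0,7) value=7
Op 5: inc R0 by 5 -> R0=(5,0,5) value=10
Op 6: inc R2 by 3 -> R2=(0,0,10) value=10

Answer: 10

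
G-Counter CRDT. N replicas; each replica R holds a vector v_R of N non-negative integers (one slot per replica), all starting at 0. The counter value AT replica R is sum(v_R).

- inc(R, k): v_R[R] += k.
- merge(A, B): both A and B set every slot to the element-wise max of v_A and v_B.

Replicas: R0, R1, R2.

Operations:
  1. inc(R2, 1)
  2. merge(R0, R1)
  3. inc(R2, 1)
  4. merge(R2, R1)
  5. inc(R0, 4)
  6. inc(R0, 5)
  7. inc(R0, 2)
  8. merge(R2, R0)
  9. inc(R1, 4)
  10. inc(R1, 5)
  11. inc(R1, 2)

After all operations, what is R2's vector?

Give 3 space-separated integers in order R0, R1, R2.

Op 1: inc R2 by 1 -> R2=(0,0,1) value=1
Op 2: merge R0<->R1 -> R0=(0,0,0) R1=(0,0,0)
Op 3: inc R2 by 1 -> R2=(0,0,2) value=2
Op 4: merge R2<->R1 -> R2=(0,0,2) R1=(0,0,2)
Op 5: inc R0 by 4 -> R0=(4,0,0) value=4
Op 6: inc R0 by 5 -> R0=(9,0,0) value=9
Op 7: inc R0 by 2 -> R0=(11,0,0) value=11
Op 8: merge R2<->R0 -> R2=(11,0,2) R0=(11,0,2)
Op 9: inc R1 by 4 -> R1=(0,4,2) value=6
Op 10: inc R1 by 5 -> R1=(0,9,2) value=11
Op 11: inc R1 by 2 -> R1=(0,11,2) value=13

Answer: 11 0 2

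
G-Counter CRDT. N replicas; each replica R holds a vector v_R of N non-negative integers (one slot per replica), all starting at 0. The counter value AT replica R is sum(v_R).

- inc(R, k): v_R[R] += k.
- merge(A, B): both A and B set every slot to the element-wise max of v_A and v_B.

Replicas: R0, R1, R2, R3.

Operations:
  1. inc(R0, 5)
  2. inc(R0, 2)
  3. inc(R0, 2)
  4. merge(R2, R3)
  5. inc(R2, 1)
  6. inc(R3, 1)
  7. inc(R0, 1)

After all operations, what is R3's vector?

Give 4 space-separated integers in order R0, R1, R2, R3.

Op 1: inc R0 by 5 -> R0=(5,0,0,0) value=5
Op 2: inc R0 by 2 -> R0=(7,0,0,0) value=7
Op 3: inc R0 by 2 -> R0=(9,0,0,0) value=9
Op 4: merge R2<->R3 -> R2=(0,0,0,0) R3=(0,0,0,0)
Op 5: inc R2 by 1 -> R2=(0,0,1,0) value=1
Op 6: inc R3 by 1 -> R3=(0,0,0,1) value=1
Op 7: inc R0 by 1 -> R0=(10,0,0,0) value=10

Answer: 0 0 0 1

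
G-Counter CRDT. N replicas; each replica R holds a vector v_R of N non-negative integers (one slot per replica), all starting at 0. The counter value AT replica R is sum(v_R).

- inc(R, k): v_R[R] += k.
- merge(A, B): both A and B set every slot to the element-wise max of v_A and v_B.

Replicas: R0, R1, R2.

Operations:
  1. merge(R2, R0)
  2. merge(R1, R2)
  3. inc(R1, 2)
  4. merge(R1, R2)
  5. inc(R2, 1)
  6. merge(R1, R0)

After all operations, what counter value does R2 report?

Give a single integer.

Answer: 3

Derivation:
Op 1: merge R2<->R0 -> R2=(0,0,0) R0=(0,0,0)
Op 2: merge R1<->R2 -> R1=(0,0,0) R2=(0,0,0)
Op 3: inc R1 by 2 -> R1=(0,2,0) value=2
Op 4: merge R1<->R2 -> R1=(0,2,0) R2=(0,2,0)
Op 5: inc R2 by 1 -> R2=(0,2,1) value=3
Op 6: merge R1<->R0 -> R1=(0,2,0) R0=(0,2,0)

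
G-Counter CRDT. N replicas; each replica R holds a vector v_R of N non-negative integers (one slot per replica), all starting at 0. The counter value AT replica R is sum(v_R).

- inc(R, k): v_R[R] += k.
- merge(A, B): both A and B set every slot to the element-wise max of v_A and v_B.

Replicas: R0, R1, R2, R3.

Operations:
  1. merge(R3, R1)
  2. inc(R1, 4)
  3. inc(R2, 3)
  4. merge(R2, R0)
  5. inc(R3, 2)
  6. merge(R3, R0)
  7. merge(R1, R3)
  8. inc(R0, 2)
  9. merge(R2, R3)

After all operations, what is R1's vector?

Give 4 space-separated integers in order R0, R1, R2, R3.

Op 1: merge R3<->R1 -> R3=(0,0,0,0) R1=(0,0,0,0)
Op 2: inc R1 by 4 -> R1=(0,4,0,0) value=4
Op 3: inc R2 by 3 -> R2=(0,0,3,0) value=3
Op 4: merge R2<->R0 -> R2=(0,0,3,0) R0=(0,0,3,0)
Op 5: inc R3 by 2 -> R3=(0,0,0,2) value=2
Op 6: merge R3<->R0 -> R3=(0,0,3,2) R0=(0,0,3,2)
Op 7: merge R1<->R3 -> R1=(0,4,3,2) R3=(0,4,3,2)
Op 8: inc R0 by 2 -> R0=(2,0,3,2) value=7
Op 9: merge R2<->R3 -> R2=(0,4,3,2) R3=(0,4,3,2)

Answer: 0 4 3 2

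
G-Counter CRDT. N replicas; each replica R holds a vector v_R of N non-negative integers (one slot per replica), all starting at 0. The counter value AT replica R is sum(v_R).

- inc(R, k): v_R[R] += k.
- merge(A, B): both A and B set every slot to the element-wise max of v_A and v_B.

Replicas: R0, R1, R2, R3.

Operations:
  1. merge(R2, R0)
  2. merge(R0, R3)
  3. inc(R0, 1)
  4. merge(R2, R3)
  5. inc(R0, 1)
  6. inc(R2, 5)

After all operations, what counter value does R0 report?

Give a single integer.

Op 1: merge R2<->R0 -> R2=(0,0,0,0) R0=(0,0,0,0)
Op 2: merge R0<->R3 -> R0=(0,0,0,0) R3=(0,0,0,0)
Op 3: inc R0 by 1 -> R0=(1,0,0,0) value=1
Op 4: merge R2<->R3 -> R2=(0,0,0,0) R3=(0,0,0,0)
Op 5: inc R0 by 1 -> R0=(2,0,0,0) value=2
Op 6: inc R2 by 5 -> R2=(0,0,5,0) value=5

Answer: 2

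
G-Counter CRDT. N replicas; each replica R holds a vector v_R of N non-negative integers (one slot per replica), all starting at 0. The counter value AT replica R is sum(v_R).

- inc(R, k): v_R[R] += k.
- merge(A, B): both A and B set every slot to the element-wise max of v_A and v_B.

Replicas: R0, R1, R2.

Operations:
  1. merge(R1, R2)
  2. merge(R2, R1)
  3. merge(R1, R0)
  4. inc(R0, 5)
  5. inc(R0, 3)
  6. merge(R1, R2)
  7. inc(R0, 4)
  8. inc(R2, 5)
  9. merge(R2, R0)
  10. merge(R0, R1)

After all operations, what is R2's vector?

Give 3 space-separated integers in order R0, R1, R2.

Op 1: merge R1<->R2 -> R1=(0,0,0) R2=(0,0,0)
Op 2: merge R2<->R1 -> R2=(0,0,0) R1=(0,0,0)
Op 3: merge R1<->R0 -> R1=(0,0,0) R0=(0,0,0)
Op 4: inc R0 by 5 -> R0=(5,0,0) value=5
Op 5: inc R0 by 3 -> R0=(8,0,0) value=8
Op 6: merge R1<->R2 -> R1=(0,0,0) R2=(0,0,0)
Op 7: inc R0 by 4 -> R0=(12,0,0) value=12
Op 8: inc R2 by 5 -> R2=(0,0,5) value=5
Op 9: merge R2<->R0 -> R2=(12,0,5) R0=(12,0,5)
Op 10: merge R0<->R1 -> R0=(12,0,5) R1=(12,0,5)

Answer: 12 0 5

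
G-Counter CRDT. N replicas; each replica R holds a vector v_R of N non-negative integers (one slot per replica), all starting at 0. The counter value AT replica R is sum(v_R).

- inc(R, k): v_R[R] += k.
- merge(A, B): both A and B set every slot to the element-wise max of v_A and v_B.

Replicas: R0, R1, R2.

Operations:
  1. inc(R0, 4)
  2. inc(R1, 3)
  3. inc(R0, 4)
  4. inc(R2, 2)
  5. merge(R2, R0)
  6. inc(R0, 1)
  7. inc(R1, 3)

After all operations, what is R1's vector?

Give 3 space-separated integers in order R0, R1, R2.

Answer: 0 6 0

Derivation:
Op 1: inc R0 by 4 -> R0=(4,0,0) value=4
Op 2: inc R1 by 3 -> R1=(0,3,0) value=3
Op 3: inc R0 by 4 -> R0=(8,0,0) value=8
Op 4: inc R2 by 2 -> R2=(0,0,2) value=2
Op 5: merge R2<->R0 -> R2=(8,0,2) R0=(8,0,2)
Op 6: inc R0 by 1 -> R0=(9,0,2) value=11
Op 7: inc R1 by 3 -> R1=(0,6,0) value=6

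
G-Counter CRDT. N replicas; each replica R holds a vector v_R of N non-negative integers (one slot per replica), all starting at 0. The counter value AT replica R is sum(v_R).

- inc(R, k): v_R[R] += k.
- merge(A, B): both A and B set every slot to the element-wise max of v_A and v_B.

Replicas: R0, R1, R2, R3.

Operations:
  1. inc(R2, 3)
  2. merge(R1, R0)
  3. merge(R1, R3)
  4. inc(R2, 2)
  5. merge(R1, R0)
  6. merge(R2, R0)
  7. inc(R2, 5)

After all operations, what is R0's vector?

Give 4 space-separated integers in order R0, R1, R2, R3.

Op 1: inc R2 by 3 -> R2=(0,0,3,0) value=3
Op 2: merge R1<->R0 -> R1=(0,0,0,0) R0=(0,0,0,0)
Op 3: merge R1<->R3 -> R1=(0,0,0,0) R3=(0,0,0,0)
Op 4: inc R2 by 2 -> R2=(0,0,5,0) value=5
Op 5: merge R1<->R0 -> R1=(0,0,0,0) R0=(0,0,0,0)
Op 6: merge R2<->R0 -> R2=(0,0,5,0) R0=(0,0,5,0)
Op 7: inc R2 by 5 -> R2=(0,0,10,0) value=10

Answer: 0 0 5 0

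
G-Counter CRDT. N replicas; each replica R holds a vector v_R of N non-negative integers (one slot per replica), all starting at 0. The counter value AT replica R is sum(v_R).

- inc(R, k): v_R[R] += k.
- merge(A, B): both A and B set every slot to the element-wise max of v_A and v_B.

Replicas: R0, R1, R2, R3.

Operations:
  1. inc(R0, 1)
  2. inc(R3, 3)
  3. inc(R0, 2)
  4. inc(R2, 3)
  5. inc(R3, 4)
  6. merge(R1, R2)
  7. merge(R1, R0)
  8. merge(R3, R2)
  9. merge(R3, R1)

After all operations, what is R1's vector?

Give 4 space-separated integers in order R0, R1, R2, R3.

Answer: 3 0 3 7

Derivation:
Op 1: inc R0 by 1 -> R0=(1,0,0,0) value=1
Op 2: inc R3 by 3 -> R3=(0,0,0,3) value=3
Op 3: inc R0 by 2 -> R0=(3,0,0,0) value=3
Op 4: inc R2 by 3 -> R2=(0,0,3,0) value=3
Op 5: inc R3 by 4 -> R3=(0,0,0,7) value=7
Op 6: merge R1<->R2 -> R1=(0,0,3,0) R2=(0,0,3,0)
Op 7: merge R1<->R0 -> R1=(3,0,3,0) R0=(3,0,3,0)
Op 8: merge R3<->R2 -> R3=(0,0,3,7) R2=(0,0,3,7)
Op 9: merge R3<->R1 -> R3=(3,0,3,7) R1=(3,0,3,7)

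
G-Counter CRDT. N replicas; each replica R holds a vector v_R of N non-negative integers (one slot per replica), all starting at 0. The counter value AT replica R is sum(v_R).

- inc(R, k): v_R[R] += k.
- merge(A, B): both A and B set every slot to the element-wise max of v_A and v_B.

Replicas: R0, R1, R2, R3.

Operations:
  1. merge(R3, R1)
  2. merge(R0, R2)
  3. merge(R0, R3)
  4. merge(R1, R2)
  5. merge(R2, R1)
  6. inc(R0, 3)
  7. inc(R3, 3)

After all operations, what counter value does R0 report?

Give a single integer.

Op 1: merge R3<->R1 -> R3=(0,0,0,0) R1=(0,0,0,0)
Op 2: merge R0<->R2 -> R0=(0,0,0,0) R2=(0,0,0,0)
Op 3: merge R0<->R3 -> R0=(0,0,0,0) R3=(0,0,0,0)
Op 4: merge R1<->R2 -> R1=(0,0,0,0) R2=(0,0,0,0)
Op 5: merge R2<->R1 -> R2=(0,0,0,0) R1=(0,0,0,0)
Op 6: inc R0 by 3 -> R0=(3,0,0,0) value=3
Op 7: inc R3 by 3 -> R3=(0,0,0,3) value=3

Answer: 3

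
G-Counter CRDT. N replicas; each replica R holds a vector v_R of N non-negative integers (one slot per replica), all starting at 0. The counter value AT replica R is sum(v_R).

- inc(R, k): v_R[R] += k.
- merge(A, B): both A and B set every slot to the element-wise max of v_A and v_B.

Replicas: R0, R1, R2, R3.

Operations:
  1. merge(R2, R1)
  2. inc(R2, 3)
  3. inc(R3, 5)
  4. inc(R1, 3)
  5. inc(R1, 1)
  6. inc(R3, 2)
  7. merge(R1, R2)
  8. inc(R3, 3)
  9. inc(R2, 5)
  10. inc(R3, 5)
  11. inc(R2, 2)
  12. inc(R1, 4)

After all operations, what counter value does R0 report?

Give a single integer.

Answer: 0

Derivation:
Op 1: merge R2<->R1 -> R2=(0,0,0,0) R1=(0,0,0,0)
Op 2: inc R2 by 3 -> R2=(0,0,3,0) value=3
Op 3: inc R3 by 5 -> R3=(0,0,0,5) value=5
Op 4: inc R1 by 3 -> R1=(0,3,0,0) value=3
Op 5: inc R1 by 1 -> R1=(0,4,0,0) value=4
Op 6: inc R3 by 2 -> R3=(0,0,0,7) value=7
Op 7: merge R1<->R2 -> R1=(0,4,3,0) R2=(0,4,3,0)
Op 8: inc R3 by 3 -> R3=(0,0,0,10) value=10
Op 9: inc R2 by 5 -> R2=(0,4,8,0) value=12
Op 10: inc R3 by 5 -> R3=(0,0,0,15) value=15
Op 11: inc R2 by 2 -> R2=(0,4,10,0) value=14
Op 12: inc R1 by 4 -> R1=(0,8,3,0) value=11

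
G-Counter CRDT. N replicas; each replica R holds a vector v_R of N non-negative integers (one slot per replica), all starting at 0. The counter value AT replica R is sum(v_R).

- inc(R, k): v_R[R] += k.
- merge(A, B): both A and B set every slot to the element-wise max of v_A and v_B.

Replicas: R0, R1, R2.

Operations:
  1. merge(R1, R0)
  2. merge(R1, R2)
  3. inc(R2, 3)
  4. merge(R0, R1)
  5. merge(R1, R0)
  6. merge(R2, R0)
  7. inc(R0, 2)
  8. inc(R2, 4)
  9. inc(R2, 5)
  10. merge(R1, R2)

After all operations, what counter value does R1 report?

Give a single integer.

Op 1: merge R1<->R0 -> R1=(0,0,0) R0=(0,0,0)
Op 2: merge R1<->R2 -> R1=(0,0,0) R2=(0,0,0)
Op 3: inc R2 by 3 -> R2=(0,0,3) value=3
Op 4: merge R0<->R1 -> R0=(0,0,0) R1=(0,0,0)
Op 5: merge R1<->R0 -> R1=(0,0,0) R0=(0,0,0)
Op 6: merge R2<->R0 -> R2=(0,0,3) R0=(0,0,3)
Op 7: inc R0 by 2 -> R0=(2,0,3) value=5
Op 8: inc R2 by 4 -> R2=(0,0,7) value=7
Op 9: inc R2 by 5 -> R2=(0,0,12) value=12
Op 10: merge R1<->R2 -> R1=(0,0,12) R2=(0,0,12)

Answer: 12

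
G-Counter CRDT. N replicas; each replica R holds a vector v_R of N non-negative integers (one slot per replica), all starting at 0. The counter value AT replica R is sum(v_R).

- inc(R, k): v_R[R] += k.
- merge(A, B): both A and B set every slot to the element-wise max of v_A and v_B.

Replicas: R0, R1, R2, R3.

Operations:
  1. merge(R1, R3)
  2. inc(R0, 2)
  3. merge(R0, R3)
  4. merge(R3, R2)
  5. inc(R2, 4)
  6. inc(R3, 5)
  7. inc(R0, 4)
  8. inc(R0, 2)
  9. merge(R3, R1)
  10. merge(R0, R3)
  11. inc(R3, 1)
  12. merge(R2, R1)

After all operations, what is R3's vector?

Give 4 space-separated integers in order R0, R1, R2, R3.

Answer: 8 0 0 6

Derivation:
Op 1: merge R1<->R3 -> R1=(0,0,0,0) R3=(0,0,0,0)
Op 2: inc R0 by 2 -> R0=(2,0,0,0) value=2
Op 3: merge R0<->R3 -> R0=(2,0,0,0) R3=(2,0,0,0)
Op 4: merge R3<->R2 -> R3=(2,0,0,0) R2=(2,0,0,0)
Op 5: inc R2 by 4 -> R2=(2,0,4,0) value=6
Op 6: inc R3 by 5 -> R3=(2,0,0,5) value=7
Op 7: inc R0 by 4 -> R0=(6,0,0,0) value=6
Op 8: inc R0 by 2 -> R0=(8,0,0,0) value=8
Op 9: merge R3<->R1 -> R3=(2,0,0,5) R1=(2,0,0,5)
Op 10: merge R0<->R3 -> R0=(8,0,0,5) R3=(8,0,0,5)
Op 11: inc R3 by 1 -> R3=(8,0,0,6) value=14
Op 12: merge R2<->R1 -> R2=(2,0,4,5) R1=(2,0,4,5)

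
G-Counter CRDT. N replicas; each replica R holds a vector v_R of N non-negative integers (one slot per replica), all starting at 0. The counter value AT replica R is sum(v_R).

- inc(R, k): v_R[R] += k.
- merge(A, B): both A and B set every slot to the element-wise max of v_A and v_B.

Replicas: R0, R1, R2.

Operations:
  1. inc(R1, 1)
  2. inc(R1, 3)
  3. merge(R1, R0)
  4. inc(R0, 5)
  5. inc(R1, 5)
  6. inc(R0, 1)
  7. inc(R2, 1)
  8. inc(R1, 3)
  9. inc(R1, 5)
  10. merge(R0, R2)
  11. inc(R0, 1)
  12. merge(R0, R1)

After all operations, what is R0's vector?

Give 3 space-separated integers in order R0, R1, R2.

Answer: 7 17 1

Derivation:
Op 1: inc R1 by 1 -> R1=(0,1,0) value=1
Op 2: inc R1 by 3 -> R1=(0,4,0) value=4
Op 3: merge R1<->R0 -> R1=(0,4,0) R0=(0,4,0)
Op 4: inc R0 by 5 -> R0=(5,4,0) value=9
Op 5: inc R1 by 5 -> R1=(0,9,0) value=9
Op 6: inc R0 by 1 -> R0=(6,4,0) value=10
Op 7: inc R2 by 1 -> R2=(0,0,1) value=1
Op 8: inc R1 by 3 -> R1=(0,12,0) value=12
Op 9: inc R1 by 5 -> R1=(0,17,0) value=17
Op 10: merge R0<->R2 -> R0=(6,4,1) R2=(6,4,1)
Op 11: inc R0 by 1 -> R0=(7,4,1) value=12
Op 12: merge R0<->R1 -> R0=(7,17,1) R1=(7,17,1)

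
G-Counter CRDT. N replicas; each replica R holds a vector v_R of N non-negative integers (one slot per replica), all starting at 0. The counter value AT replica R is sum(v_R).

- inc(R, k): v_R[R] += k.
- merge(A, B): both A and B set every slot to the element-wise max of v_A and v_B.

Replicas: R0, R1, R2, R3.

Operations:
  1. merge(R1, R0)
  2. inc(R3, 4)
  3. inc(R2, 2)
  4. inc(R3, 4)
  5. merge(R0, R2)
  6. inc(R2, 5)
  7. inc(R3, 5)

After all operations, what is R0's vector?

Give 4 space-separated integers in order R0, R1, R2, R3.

Answer: 0 0 2 0

Derivation:
Op 1: merge R1<->R0 -> R1=(0,0,0,0) R0=(0,0,0,0)
Op 2: inc R3 by 4 -> R3=(0,0,0,4) value=4
Op 3: inc R2 by 2 -> R2=(0,0,2,0) value=2
Op 4: inc R3 by 4 -> R3=(0,0,0,8) value=8
Op 5: merge R0<->R2 -> R0=(0,0,2,0) R2=(0,0,2,0)
Op 6: inc R2 by 5 -> R2=(0,0,7,0) value=7
Op 7: inc R3 by 5 -> R3=(0,0,0,13) value=13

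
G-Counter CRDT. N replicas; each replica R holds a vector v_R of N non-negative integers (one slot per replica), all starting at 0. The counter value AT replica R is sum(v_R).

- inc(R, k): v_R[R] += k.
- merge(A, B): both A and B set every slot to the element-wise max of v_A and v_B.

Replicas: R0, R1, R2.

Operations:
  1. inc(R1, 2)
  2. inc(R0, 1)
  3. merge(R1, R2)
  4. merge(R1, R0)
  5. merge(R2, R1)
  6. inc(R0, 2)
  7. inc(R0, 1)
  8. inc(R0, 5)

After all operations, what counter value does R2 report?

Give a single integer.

Op 1: inc R1 by 2 -> R1=(0,2,0) value=2
Op 2: inc R0 by 1 -> R0=(1,0,0) value=1
Op 3: merge R1<->R2 -> R1=(0,2,0) R2=(0,2,0)
Op 4: merge R1<->R0 -> R1=(1,2,0) R0=(1,2,0)
Op 5: merge R2<->R1 -> R2=(1,2,0) R1=(1,2,0)
Op 6: inc R0 by 2 -> R0=(3,2,0) value=5
Op 7: inc R0 by 1 -> R0=(4,2,0) value=6
Op 8: inc R0 by 5 -> R0=(9,2,0) value=11

Answer: 3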